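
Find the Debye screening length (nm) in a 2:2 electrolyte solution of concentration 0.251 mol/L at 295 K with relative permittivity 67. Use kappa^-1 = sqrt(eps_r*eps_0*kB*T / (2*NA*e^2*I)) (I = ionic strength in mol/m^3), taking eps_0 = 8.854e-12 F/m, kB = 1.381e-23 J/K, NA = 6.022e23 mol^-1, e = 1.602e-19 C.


Ionic strength I = 0.251 * 2^2 * 1000 = 1004 mol/m^3
kappa^-1 = sqrt(67 * 8.854e-12 * 1.381e-23 * 295 / (2 * 6.022e23 * (1.602e-19)^2 * 1004))
kappa^-1 = 0.279 nm

0.279


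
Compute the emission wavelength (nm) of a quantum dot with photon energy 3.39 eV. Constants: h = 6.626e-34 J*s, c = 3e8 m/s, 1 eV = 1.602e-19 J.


Convert energy: E = 3.39 eV = 3.39 * 1.602e-19 = 5.43078e-19 J
lambda = h*c / E = 6.626e-34 * 3e8 / 5.43078e-19
lambda = 3.66025e-07 m = 366.0 nm

366.0


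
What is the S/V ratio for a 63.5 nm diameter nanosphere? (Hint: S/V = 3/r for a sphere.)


Radius r = 63.5/2 = 31.75 nm
S/V = 3 / r = 3 / 31.75
S/V = 0.0945 nm^-1

0.0945


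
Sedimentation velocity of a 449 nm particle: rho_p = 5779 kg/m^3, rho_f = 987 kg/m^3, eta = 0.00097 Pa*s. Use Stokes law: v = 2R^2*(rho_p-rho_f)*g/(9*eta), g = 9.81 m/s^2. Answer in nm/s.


Radius R = 449/2 nm = 2.245e-07 m
Density difference = 5779 - 987 = 4792 kg/m^3
v = 2 * R^2 * (rho_p - rho_f) * g / (9 * eta)
v = 2 * (2.245e-07)^2 * 4792 * 9.81 / (9 * 0.00097)
v = 5.42793e-07 m/s = 542.793 nm/s

542.793


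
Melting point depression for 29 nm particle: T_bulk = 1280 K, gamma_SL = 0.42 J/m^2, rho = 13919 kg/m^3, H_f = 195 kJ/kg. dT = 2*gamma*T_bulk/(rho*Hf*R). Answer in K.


Radius R = 29/2 = 14.5 nm = 1.45e-08 m
Convert H_f = 195 kJ/kg = 195000 J/kg
dT = 2 * gamma_SL * T_bulk / (rho * H_f * R)
dT = 2 * 0.42 * 1280 / (13919 * 195000 * 1.45e-08)
dT = 27.3 K

27.3


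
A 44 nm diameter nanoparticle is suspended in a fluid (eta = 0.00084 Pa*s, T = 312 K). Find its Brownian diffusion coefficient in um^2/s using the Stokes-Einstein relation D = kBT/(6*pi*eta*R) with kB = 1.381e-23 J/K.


Radius R = 44/2 = 22 nm = 2.2e-08 m
D = kB*T / (6*pi*eta*R)
D = 1.381e-23 * 312 / (6 * pi * 0.00084 * 2.2e-08)
D = 1.23693e-11 m^2/s = 12.369 um^2/s

12.369


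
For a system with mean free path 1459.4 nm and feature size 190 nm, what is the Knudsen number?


Knudsen number Kn = lambda / L
Kn = 1459.4 / 190
Kn = 7.6811

7.6811


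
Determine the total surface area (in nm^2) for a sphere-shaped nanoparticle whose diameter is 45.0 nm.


Radius r = 45.0/2 = 22.5 nm
Surface area SA = 4 * pi * r^2
SA = 4 * pi * (22.5)^2
SA = 6361.73 nm^2

6361.73


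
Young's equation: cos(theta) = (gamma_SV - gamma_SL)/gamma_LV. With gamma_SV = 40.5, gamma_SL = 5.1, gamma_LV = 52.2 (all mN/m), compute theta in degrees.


cos(theta) = (gamma_SV - gamma_SL) / gamma_LV
cos(theta) = (40.5 - 5.1) / 52.2
cos(theta) = 0.678161
theta = arccos(0.678161) = 47.3 degrees

47.3


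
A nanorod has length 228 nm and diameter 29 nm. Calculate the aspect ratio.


Aspect ratio AR = length / diameter
AR = 228 / 29
AR = 7.86

7.86


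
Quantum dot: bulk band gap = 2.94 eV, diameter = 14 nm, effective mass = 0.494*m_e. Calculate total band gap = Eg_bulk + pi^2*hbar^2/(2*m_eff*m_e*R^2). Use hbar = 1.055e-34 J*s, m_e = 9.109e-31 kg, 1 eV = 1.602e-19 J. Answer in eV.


Radius R = 14/2 nm = 7e-09 m
Confinement energy dE = pi^2 * hbar^2 / (2 * m_eff * m_e * R^2)
dE = pi^2 * (1.055e-34)^2 / (2 * 0.494 * 9.109e-31 * (7e-09)^2) J, divided by 1.602e-19 J/eV
dE = 0.0155 eV
Total band gap = E_g(bulk) + dE = 2.94 + 0.0155 = 2.9555 eV

2.9555


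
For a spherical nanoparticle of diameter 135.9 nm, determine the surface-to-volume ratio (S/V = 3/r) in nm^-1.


Radius r = 135.9/2 = 67.95 nm
S/V = 3 / r = 3 / 67.95
S/V = 0.0442 nm^-1

0.0442


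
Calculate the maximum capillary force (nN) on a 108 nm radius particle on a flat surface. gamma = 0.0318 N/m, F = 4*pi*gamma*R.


Convert radius: R = 108 nm = 1.08e-07 m
F = 4 * pi * gamma * R
F = 4 * pi * 0.0318 * 1.08e-07
F = 4.31579e-08 N = 43.1579 nN

43.1579


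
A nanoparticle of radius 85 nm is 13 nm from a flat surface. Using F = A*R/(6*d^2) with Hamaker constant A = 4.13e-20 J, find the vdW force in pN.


Convert to SI: R = 85 nm = 8.5e-08 m, d = 13 nm = 1.3e-08 m
F = A * R / (6 * d^2)
F = 4.13e-20 * 8.5e-08 / (6 * (1.3e-08)^2)
F = 3.46203e-12 N = 3.462 pN

3.462


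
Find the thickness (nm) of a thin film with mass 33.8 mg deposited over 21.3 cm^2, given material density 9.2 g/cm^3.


Convert: m = 33.8 mg = 3.3800e-05 kg, A = 21.3 cm^2 = 2.1300e-03 m^2, rho = 9.2 g/cm^3 = 9200 kg/m^3
t = m / (A * rho)
t = 3.3800e-05 / (2.1300e-03 * 9200)
t = 1.7248e-06 m = 1724.8 nm

1724.8


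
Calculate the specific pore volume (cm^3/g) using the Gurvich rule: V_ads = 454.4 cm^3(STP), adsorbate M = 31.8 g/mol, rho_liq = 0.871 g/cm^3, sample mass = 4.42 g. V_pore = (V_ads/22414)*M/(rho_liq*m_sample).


Moles adsorbed n = V_ads / 22414 = 454.4 / 22414 = 2.027304e-02 mol
Liquid volume V_liq = n * M / rho_liq = 2.027304e-02 * 31.8 / 0.871 = 0.74016 cm^3
Specific pore volume V_pore = V_liq / m_sample = 0.74016 / 4.42
V_pore = 0.1675 cm^3/g

0.1675


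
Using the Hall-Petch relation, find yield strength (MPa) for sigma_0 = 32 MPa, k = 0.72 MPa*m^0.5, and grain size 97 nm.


d = 97 nm = 9.7e-08 m
sqrt(d) = 0.0003114482
Hall-Petch contribution = k / sqrt(d) = 0.72 / 0.0003114482 = 2311.8 MPa
sigma = sigma_0 + k/sqrt(d) = 32 + 2311.8 = 2343.8 MPa

2343.8


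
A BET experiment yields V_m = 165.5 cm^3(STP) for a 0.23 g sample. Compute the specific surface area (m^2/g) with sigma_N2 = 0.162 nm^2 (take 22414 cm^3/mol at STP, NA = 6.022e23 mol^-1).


Number of moles in monolayer = V_m / 22414 = 165.5 / 22414 = 0.00738378
Number of molecules = moles * NA = 0.00738378 * 6.022e23
SA = molecules * sigma / mass
SA = (165.5 / 22414) * 6.022e23 * 0.162e-18 / 0.23
SA = 3131.9 m^2/g

3131.9


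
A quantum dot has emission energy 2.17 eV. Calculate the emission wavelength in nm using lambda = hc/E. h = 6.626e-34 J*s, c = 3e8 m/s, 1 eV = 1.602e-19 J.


Convert energy: E = 2.17 eV = 2.17 * 1.602e-19 = 3.47634e-19 J
lambda = h*c / E = 6.626e-34 * 3e8 / 3.47634e-19
lambda = 5.71808e-07 m = 571.8 nm

571.8


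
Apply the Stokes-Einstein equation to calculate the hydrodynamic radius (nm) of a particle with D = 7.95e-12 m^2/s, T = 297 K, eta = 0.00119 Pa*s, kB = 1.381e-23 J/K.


Stokes-Einstein: R = kB*T / (6*pi*eta*D)
R = 1.381e-23 * 297 / (6 * pi * 0.00119 * 7.95e-12)
R = 2.30004e-08 m = 23.0 nm

23.0


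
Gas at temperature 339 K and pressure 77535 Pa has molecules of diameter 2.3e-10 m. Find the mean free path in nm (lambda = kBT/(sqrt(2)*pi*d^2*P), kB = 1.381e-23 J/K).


Mean free path: lambda = kB*T / (sqrt(2) * pi * d^2 * P)
lambda = 1.381e-23 * 339 / (sqrt(2) * pi * (2.3e-10)^2 * 77535)
lambda = 2.56906e-07 m
lambda = 256.91 nm

256.91


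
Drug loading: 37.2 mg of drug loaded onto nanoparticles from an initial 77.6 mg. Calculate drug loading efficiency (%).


Drug loading efficiency = (drug loaded / drug initial) * 100
DLE = 37.2 / 77.6 * 100
DLE = 0.4794 * 100
DLE = 47.94%

47.94


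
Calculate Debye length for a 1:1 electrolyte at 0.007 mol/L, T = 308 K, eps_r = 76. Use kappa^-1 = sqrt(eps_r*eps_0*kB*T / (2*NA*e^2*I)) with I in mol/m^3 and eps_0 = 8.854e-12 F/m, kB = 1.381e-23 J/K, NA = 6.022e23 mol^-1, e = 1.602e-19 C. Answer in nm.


Ionic strength I = 0.007 * 1^2 * 1000 = 7 mol/m^3
kappa^-1 = sqrt(76 * 8.854e-12 * 1.381e-23 * 308 / (2 * 6.022e23 * (1.602e-19)^2 * 7))
kappa^-1 = 3.637 nm

3.637


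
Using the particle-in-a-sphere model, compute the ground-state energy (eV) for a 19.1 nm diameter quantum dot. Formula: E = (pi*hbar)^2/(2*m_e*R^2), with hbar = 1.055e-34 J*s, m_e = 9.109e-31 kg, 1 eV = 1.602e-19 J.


Radius R = 19.1/2 = 9.55 nm = 9.55e-09 m
E = (pi * 1.055e-34)^2 / (2 * 9.109e-31 * (9.55e-09)^2)
E(J) = 6.61146e-22
E = E(J) / 1.602e-19 = 0.0041 eV

0.0041


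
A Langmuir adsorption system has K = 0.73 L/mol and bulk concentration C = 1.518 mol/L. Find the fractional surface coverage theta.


Langmuir isotherm: theta = K*C / (1 + K*C)
K*C = 0.73 * 1.518 = 1.10814
theta = 1.10814 / (1 + 1.10814) = 1.10814 / 2.10814
theta = 0.5256

0.5256


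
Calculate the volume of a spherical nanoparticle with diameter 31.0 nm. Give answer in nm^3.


Radius r = 31.0/2 = 15.5 nm
Volume V = (4/3) * pi * r^3
V = (4/3) * pi * (15.5)^3
V = 15598.53 nm^3

15598.53


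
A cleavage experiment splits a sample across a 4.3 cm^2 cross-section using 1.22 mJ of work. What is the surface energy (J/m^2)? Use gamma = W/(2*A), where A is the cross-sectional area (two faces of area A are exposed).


Convert: A = 4.3 cm^2 = 0.00043 m^2, W = 1.22 mJ = 0.00122 J
Cleaving exposes two faces of area A, so total new surface = 2*A and gamma = W / (2*A)
gamma = 0.00122 / (2 * 0.00043)
gamma = 1.419 J/m^2

1.419


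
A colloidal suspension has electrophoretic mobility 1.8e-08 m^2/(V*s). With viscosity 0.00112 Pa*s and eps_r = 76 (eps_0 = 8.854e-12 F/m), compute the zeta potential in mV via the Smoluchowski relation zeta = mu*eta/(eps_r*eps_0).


Smoluchowski equation: zeta = mu * eta / (eps_r * eps_0)
zeta = 1.8e-08 * 0.00112 / (76 * 8.854e-12)
zeta = 0.02996 V = 29.96 mV

29.96


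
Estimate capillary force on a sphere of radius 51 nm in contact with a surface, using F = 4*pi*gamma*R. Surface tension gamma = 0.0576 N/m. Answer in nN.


Convert radius: R = 51 nm = 5.1e-08 m
F = 4 * pi * gamma * R
F = 4 * pi * 0.0576 * 5.1e-08
F = 3.6915e-08 N = 36.915 nN

36.915


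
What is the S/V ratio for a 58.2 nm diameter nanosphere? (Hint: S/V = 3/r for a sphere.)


Radius r = 58.2/2 = 29.1 nm
S/V = 3 / r = 3 / 29.1
S/V = 0.1031 nm^-1

0.1031


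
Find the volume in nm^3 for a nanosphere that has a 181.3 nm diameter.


Radius r = 181.3/2 = 90.65 nm
Volume V = (4/3) * pi * r^3
V = (4/3) * pi * (90.65)^3
V = 3120268.99 nm^3

3120268.99


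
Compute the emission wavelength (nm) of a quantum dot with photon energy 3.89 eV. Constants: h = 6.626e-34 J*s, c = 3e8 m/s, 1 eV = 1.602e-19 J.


Convert energy: E = 3.89 eV = 3.89 * 1.602e-19 = 6.23178e-19 J
lambda = h*c / E = 6.626e-34 * 3e8 / 6.23178e-19
lambda = 3.18978e-07 m = 319.0 nm

319.0


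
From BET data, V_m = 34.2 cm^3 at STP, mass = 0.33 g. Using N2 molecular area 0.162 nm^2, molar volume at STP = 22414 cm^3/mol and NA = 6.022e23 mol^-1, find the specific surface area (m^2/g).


Number of moles in monolayer = V_m / 22414 = 34.2 / 22414 = 0.00152583
Number of molecules = moles * NA = 0.00152583 * 6.022e23
SA = molecules * sigma / mass
SA = (34.2 / 22414) * 6.022e23 * 0.162e-18 / 0.33
SA = 451.1 m^2/g

451.1


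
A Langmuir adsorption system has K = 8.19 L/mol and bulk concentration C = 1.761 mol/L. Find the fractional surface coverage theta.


Langmuir isotherm: theta = K*C / (1 + K*C)
K*C = 8.19 * 1.761 = 14.42259
theta = 14.42259 / (1 + 14.42259) = 14.42259 / 15.42259
theta = 0.9352

0.9352


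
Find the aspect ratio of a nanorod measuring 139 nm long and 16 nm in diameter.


Aspect ratio AR = length / diameter
AR = 139 / 16
AR = 8.69

8.69


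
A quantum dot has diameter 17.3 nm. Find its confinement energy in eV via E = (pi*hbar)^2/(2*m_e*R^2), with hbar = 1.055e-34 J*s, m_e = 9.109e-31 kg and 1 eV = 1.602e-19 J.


Radius R = 17.3/2 = 8.65 nm = 8.65e-09 m
E = (pi * 1.055e-34)^2 / (2 * 9.109e-31 * (8.65e-09)^2)
E(J) = 8.05883e-22
E = E(J) / 1.602e-19 = 0.005 eV

0.005


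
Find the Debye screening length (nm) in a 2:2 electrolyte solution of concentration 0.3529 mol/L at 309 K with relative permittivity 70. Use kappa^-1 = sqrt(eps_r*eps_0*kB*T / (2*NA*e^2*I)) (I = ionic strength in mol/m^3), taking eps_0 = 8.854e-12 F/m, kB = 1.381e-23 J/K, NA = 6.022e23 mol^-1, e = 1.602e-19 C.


Ionic strength I = 0.3529 * 2^2 * 1000 = 1411.6 mol/m^3
kappa^-1 = sqrt(70 * 8.854e-12 * 1.381e-23 * 309 / (2 * 6.022e23 * (1.602e-19)^2 * 1411.6))
kappa^-1 = 0.246 nm

0.246


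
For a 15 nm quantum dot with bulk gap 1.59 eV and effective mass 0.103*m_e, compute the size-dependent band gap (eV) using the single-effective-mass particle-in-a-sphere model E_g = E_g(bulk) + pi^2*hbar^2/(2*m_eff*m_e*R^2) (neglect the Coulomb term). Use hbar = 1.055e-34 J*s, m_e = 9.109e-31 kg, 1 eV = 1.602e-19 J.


Radius R = 15/2 nm = 7.5e-09 m
Confinement energy dE = pi^2 * hbar^2 / (2 * m_eff * m_e * R^2)
dE = pi^2 * (1.055e-34)^2 / (2 * 0.103 * 9.109e-31 * (7.5e-09)^2) J, divided by 1.602e-19 J/eV
dE = 0.065 eV
Total band gap = E_g(bulk) + dE = 1.59 + 0.065 = 1.655 eV

1.655


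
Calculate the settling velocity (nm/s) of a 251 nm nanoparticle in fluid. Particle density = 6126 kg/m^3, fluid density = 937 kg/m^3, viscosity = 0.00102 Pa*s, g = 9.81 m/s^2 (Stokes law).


Radius R = 251/2 nm = 1.255e-07 m
Density difference = 6126 - 937 = 5189 kg/m^3
v = 2 * R^2 * (rho_p - rho_f) * g / (9 * eta)
v = 2 * (1.255e-07)^2 * 5189 * 9.81 / (9 * 0.00102)
v = 1.74674e-07 m/s = 174.6737 nm/s

174.6737


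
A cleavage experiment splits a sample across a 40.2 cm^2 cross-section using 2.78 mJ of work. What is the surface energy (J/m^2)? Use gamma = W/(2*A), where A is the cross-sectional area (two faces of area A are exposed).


Convert: A = 40.2 cm^2 = 0.00402 m^2, W = 2.78 mJ = 0.00278 J
Cleaving exposes two faces of area A, so total new surface = 2*A and gamma = W / (2*A)
gamma = 0.00278 / (2 * 0.00402)
gamma = 0.346 J/m^2

0.346


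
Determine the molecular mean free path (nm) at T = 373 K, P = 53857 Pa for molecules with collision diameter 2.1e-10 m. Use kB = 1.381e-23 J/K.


Mean free path: lambda = kB*T / (sqrt(2) * pi * d^2 * P)
lambda = 1.381e-23 * 373 / (sqrt(2) * pi * (2.1e-10)^2 * 53857)
lambda = 4.88154e-07 m
lambda = 488.15 nm

488.15


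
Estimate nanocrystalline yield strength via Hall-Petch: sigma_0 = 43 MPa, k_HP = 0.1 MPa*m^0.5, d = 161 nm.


d = 161 nm = 1.61e-07 m
sqrt(d) = 0.0004012481
Hall-Petch contribution = k / sqrt(d) = 0.1 / 0.0004012481 = 249.2 MPa
sigma = sigma_0 + k/sqrt(d) = 43 + 249.2 = 292.2 MPa

292.2


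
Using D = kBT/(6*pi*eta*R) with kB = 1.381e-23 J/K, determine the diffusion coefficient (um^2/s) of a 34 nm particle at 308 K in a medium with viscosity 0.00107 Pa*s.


Radius R = 34/2 = 17 nm = 1.7e-08 m
D = kB*T / (6*pi*eta*R)
D = 1.381e-23 * 308 / (6 * pi * 0.00107 * 1.7e-08)
D = 1.24054e-11 m^2/s = 12.405 um^2/s

12.405


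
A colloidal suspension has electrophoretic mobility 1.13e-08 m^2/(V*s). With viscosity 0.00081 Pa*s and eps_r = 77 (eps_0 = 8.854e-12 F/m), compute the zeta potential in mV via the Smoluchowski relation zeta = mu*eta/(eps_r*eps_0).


Smoluchowski equation: zeta = mu * eta / (eps_r * eps_0)
zeta = 1.13e-08 * 0.00081 / (77 * 8.854e-12)
zeta = 0.013426 V = 13.43 mV

13.43


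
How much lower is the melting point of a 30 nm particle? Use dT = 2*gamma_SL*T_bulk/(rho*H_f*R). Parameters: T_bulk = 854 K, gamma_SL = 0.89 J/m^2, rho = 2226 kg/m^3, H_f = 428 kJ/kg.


Radius R = 30/2 = 15 nm = 1.5e-08 m
Convert H_f = 428 kJ/kg = 428000 J/kg
dT = 2 * gamma_SL * T_bulk / (rho * H_f * R)
dT = 2 * 0.89 * 854 / (2226 * 428000 * 1.5e-08)
dT = 106.4 K

106.4


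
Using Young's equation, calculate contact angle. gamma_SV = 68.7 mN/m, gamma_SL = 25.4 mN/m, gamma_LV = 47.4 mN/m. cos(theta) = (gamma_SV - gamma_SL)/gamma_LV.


cos(theta) = (gamma_SV - gamma_SL) / gamma_LV
cos(theta) = (68.7 - 25.4) / 47.4
cos(theta) = 0.913502
theta = arccos(0.913502) = 24.01 degrees

24.01


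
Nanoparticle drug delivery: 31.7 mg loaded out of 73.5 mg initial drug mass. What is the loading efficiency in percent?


Drug loading efficiency = (drug loaded / drug initial) * 100
DLE = 31.7 / 73.5 * 100
DLE = 0.4313 * 100
DLE = 43.13%

43.13


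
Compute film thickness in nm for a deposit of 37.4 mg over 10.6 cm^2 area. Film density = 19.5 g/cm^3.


Convert: m = 37.4 mg = 3.7400e-05 kg, A = 10.6 cm^2 = 1.0600e-03 m^2, rho = 19.5 g/cm^3 = 19500 kg/m^3
t = m / (A * rho)
t = 3.7400e-05 / (1.0600e-03 * 19500)
t = 1.8094e-06 m = 1809.4 nm

1809.4


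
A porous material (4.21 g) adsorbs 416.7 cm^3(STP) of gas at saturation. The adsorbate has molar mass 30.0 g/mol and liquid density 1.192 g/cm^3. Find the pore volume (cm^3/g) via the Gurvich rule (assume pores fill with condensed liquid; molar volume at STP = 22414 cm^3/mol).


Moles adsorbed n = V_ads / 22414 = 416.7 / 22414 = 1.859106e-02 mol
Liquid volume V_liq = n * M / rho_liq = 1.859106e-02 * 30.0 / 1.192 = 0.46790 cm^3
Specific pore volume V_pore = V_liq / m_sample = 0.46790 / 4.21
V_pore = 0.1111 cm^3/g

0.1111


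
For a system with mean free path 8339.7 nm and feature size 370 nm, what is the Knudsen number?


Knudsen number Kn = lambda / L
Kn = 8339.7 / 370
Kn = 22.5397

22.5397


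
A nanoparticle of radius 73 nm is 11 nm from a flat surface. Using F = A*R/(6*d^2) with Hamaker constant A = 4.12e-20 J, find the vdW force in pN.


Convert to SI: R = 73 nm = 7.3e-08 m, d = 11 nm = 1.1e-08 m
F = A * R / (6 * d^2)
F = 4.12e-20 * 7.3e-08 / (6 * (1.1e-08)^2)
F = 4.1427e-12 N = 4.143 pN

4.143


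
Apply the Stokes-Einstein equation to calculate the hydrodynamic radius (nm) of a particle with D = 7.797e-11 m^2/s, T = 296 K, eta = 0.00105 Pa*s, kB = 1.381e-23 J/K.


Stokes-Einstein: R = kB*T / (6*pi*eta*D)
R = 1.381e-23 * 296 / (6 * pi * 0.00105 * 7.797e-11)
R = 2.64891e-09 m = 2.65 nm

2.65


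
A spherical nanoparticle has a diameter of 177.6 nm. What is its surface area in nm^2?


Radius r = 177.6/2 = 88.8 nm
Surface area SA = 4 * pi * r^2
SA = 4 * pi * (88.8)^2
SA = 99091.36 nm^2

99091.36


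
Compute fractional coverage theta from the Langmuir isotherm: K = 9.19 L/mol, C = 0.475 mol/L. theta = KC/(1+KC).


Langmuir isotherm: theta = K*C / (1 + K*C)
K*C = 9.19 * 0.475 = 4.36525
theta = 4.36525 / (1 + 4.36525) = 4.36525 / 5.36525
theta = 0.8136

0.8136


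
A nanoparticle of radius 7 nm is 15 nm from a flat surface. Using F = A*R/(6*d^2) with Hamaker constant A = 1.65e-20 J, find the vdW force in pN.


Convert to SI: R = 7 nm = 7e-09 m, d = 15 nm = 1.5e-08 m
F = A * R / (6 * d^2)
F = 1.65e-20 * 7e-09 / (6 * (1.5e-08)^2)
F = 8.55556e-14 N = 0.086 pN

0.086


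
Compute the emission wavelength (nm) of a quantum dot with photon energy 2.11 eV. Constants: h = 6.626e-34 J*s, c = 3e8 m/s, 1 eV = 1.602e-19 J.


Convert energy: E = 2.11 eV = 2.11 * 1.602e-19 = 3.38022e-19 J
lambda = h*c / E = 6.626e-34 * 3e8 / 3.38022e-19
lambda = 5.88068e-07 m = 588.1 nm

588.1


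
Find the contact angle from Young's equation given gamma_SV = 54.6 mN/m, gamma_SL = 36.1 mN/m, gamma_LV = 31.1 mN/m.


cos(theta) = (gamma_SV - gamma_SL) / gamma_LV
cos(theta) = (54.6 - 36.1) / 31.1
cos(theta) = 0.594855
theta = arccos(0.594855) = 53.5 degrees

53.5


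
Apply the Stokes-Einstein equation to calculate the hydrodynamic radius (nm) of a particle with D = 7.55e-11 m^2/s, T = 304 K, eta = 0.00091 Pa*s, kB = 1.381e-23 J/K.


Stokes-Einstein: R = kB*T / (6*pi*eta*D)
R = 1.381e-23 * 304 / (6 * pi * 0.00091 * 7.55e-11)
R = 3.24174e-09 m = 3.24 nm

3.24


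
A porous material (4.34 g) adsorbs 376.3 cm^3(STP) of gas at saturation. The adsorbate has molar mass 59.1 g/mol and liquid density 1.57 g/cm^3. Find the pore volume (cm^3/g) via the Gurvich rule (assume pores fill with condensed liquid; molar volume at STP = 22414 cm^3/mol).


Moles adsorbed n = V_ads / 22414 = 376.3 / 22414 = 1.678861e-02 mol
Liquid volume V_liq = n * M / rho_liq = 1.678861e-02 * 59.1 / 1.57 = 0.63198 cm^3
Specific pore volume V_pore = V_liq / m_sample = 0.63198 / 4.34
V_pore = 0.1456 cm^3/g

0.1456


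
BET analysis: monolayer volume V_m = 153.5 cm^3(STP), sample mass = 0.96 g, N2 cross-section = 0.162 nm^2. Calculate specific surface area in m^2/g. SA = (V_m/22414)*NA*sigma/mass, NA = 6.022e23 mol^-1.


Number of moles in monolayer = V_m / 22414 = 153.5 / 22414 = 0.0068484
Number of molecules = moles * NA = 0.0068484 * 6.022e23
SA = molecules * sigma / mass
SA = (153.5 / 22414) * 6.022e23 * 0.162e-18 / 0.96
SA = 695.9 m^2/g

695.9


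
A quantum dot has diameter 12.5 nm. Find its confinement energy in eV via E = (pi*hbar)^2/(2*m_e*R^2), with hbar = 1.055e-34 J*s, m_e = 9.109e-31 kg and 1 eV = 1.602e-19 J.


Radius R = 12.5/2 = 6.25 nm = 6.25e-09 m
E = (pi * 1.055e-34)^2 / (2 * 9.109e-31 * (6.25e-09)^2)
E(J) = 1.54363e-21
E = E(J) / 1.602e-19 = 0.0096 eV

0.0096


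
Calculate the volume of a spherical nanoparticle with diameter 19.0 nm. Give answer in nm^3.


Radius r = 19.0/2 = 9.5 nm
Volume V = (4/3) * pi * r^3
V = (4/3) * pi * (9.5)^3
V = 3591.36 nm^3

3591.36


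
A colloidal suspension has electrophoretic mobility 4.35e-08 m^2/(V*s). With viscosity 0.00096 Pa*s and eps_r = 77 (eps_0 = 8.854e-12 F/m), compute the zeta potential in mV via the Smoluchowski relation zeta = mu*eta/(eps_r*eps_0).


Smoluchowski equation: zeta = mu * eta / (eps_r * eps_0)
zeta = 4.35e-08 * 0.00096 / (77 * 8.854e-12)
zeta = 0.061253 V = 61.25 mV

61.25


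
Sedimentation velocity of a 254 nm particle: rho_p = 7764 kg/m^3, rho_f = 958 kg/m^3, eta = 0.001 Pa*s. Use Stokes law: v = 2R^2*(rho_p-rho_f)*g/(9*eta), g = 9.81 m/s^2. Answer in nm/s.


Radius R = 254/2 nm = 1.27e-07 m
Density difference = 7764 - 958 = 6806 kg/m^3
v = 2 * R^2 * (rho_p - rho_f) * g / (9 * eta)
v = 2 * (1.27e-07)^2 * 6806 * 9.81 / (9 * 0.001)
v = 2.39307e-07 m/s = 239.3073 nm/s

239.3073


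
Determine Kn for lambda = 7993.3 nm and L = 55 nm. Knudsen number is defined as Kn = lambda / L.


Knudsen number Kn = lambda / L
Kn = 7993.3 / 55
Kn = 145.3327

145.3327


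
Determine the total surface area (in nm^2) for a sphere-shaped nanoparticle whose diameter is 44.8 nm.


Radius r = 44.8/2 = 22.4 nm
Surface area SA = 4 * pi * r^2
SA = 4 * pi * (22.4)^2
SA = 6305.3 nm^2

6305.3


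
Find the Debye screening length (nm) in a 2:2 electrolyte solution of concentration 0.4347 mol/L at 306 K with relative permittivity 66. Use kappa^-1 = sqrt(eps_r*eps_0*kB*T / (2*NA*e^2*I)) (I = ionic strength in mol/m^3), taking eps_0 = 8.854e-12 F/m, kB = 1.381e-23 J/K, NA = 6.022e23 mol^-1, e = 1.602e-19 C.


Ionic strength I = 0.4347 * 2^2 * 1000 = 1738.8 mol/m^3
kappa^-1 = sqrt(66 * 8.854e-12 * 1.381e-23 * 306 / (2 * 6.022e23 * (1.602e-19)^2 * 1738.8))
kappa^-1 = 0.214 nm

0.214


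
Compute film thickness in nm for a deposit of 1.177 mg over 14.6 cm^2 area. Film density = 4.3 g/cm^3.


Convert: m = 1.177 mg = 1.1770e-06 kg, A = 14.6 cm^2 = 1.4600e-03 m^2, rho = 4.3 g/cm^3 = 4300 kg/m^3
t = m / (A * rho)
t = 1.1770e-06 / (1.4600e-03 * 4300)
t = 1.8748e-07 m = 187.5 nm

187.5


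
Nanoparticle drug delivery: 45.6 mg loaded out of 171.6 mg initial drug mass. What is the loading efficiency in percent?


Drug loading efficiency = (drug loaded / drug initial) * 100
DLE = 45.6 / 171.6 * 100
DLE = 0.2657 * 100
DLE = 26.57%

26.57


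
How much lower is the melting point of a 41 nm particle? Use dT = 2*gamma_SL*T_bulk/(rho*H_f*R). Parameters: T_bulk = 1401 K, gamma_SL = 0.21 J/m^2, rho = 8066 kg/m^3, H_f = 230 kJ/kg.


Radius R = 41/2 = 20.5 nm = 2.05e-08 m
Convert H_f = 230 kJ/kg = 230000 J/kg
dT = 2 * gamma_SL * T_bulk / (rho * H_f * R)
dT = 2 * 0.21 * 1401 / (8066 * 230000 * 2.05e-08)
dT = 15.5 K

15.5


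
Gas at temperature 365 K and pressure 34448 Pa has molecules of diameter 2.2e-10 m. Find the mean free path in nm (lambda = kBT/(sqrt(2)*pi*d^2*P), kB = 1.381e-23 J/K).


Mean free path: lambda = kB*T / (sqrt(2) * pi * d^2 * P)
lambda = 1.381e-23 * 365 / (sqrt(2) * pi * (2.2e-10)^2 * 34448)
lambda = 6.80475e-07 m
lambda = 680.48 nm

680.48


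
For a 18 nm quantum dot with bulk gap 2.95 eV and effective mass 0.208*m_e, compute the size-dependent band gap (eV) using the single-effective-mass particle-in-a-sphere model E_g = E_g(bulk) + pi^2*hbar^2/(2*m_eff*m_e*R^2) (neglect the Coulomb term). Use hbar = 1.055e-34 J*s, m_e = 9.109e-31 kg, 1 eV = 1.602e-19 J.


Radius R = 18/2 nm = 9e-09 m
Confinement energy dE = pi^2 * hbar^2 / (2 * m_eff * m_e * R^2)
dE = pi^2 * (1.055e-34)^2 / (2 * 0.208 * 9.109e-31 * (9e-09)^2) J, divided by 1.602e-19 J/eV
dE = 0.0223 eV
Total band gap = E_g(bulk) + dE = 2.95 + 0.0223 = 2.9723 eV

2.9723


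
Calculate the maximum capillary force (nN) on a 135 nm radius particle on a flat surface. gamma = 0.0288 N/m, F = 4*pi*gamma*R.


Convert radius: R = 135 nm = 1.35e-07 m
F = 4 * pi * gamma * R
F = 4 * pi * 0.0288 * 1.35e-07
F = 4.8858e-08 N = 48.858 nN

48.858


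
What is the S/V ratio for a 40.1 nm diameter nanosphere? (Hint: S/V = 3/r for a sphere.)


Radius r = 40.1/2 = 20.05 nm
S/V = 3 / r = 3 / 20.05
S/V = 0.1496 nm^-1

0.1496


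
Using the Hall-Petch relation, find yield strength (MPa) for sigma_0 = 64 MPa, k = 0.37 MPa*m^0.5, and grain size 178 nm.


d = 178 nm = 1.78e-07 m
sqrt(d) = 0.0004219005
Hall-Petch contribution = k / sqrt(d) = 0.37 / 0.0004219005 = 877.0 MPa
sigma = sigma_0 + k/sqrt(d) = 64 + 877.0 = 941.0 MPa

941.0


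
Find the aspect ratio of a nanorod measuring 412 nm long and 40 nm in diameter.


Aspect ratio AR = length / diameter
AR = 412 / 40
AR = 10.3

10.3


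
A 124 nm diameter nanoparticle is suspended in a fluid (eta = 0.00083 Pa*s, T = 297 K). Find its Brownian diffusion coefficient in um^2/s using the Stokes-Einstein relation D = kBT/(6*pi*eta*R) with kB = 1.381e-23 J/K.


Radius R = 124/2 = 62 nm = 6.2e-08 m
D = kB*T / (6*pi*eta*R)
D = 1.381e-23 * 297 / (6 * pi * 0.00083 * 6.2e-08)
D = 4.22843e-12 m^2/s = 4.228 um^2/s

4.228


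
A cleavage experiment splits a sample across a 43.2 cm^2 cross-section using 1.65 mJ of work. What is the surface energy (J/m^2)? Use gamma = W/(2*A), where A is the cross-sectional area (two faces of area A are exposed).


Convert: A = 43.2 cm^2 = 0.00432 m^2, W = 1.65 mJ = 0.00165 J
Cleaving exposes two faces of area A, so total new surface = 2*A and gamma = W / (2*A)
gamma = 0.00165 / (2 * 0.00432)
gamma = 0.191 J/m^2

0.191


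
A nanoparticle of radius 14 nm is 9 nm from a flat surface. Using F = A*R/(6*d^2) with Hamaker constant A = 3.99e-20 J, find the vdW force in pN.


Convert to SI: R = 14 nm = 1.4e-08 m, d = 9 nm = 9e-09 m
F = A * R / (6 * d^2)
F = 3.99e-20 * 1.4e-08 / (6 * (9e-09)^2)
F = 1.14938e-12 N = 1.149 pN

1.149


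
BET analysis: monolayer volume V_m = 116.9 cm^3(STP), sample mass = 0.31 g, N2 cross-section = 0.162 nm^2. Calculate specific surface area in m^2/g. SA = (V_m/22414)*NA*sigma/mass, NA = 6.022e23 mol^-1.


Number of moles in monolayer = V_m / 22414 = 116.9 / 22414 = 0.00521549
Number of molecules = moles * NA = 0.00521549 * 6.022e23
SA = molecules * sigma / mass
SA = (116.9 / 22414) * 6.022e23 * 0.162e-18 / 0.31
SA = 1641.3 m^2/g

1641.3


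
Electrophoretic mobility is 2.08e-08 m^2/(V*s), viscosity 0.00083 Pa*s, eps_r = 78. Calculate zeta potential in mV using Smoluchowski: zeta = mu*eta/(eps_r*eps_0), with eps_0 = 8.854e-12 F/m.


Smoluchowski equation: zeta = mu * eta / (eps_r * eps_0)
zeta = 2.08e-08 * 0.00083 / (78 * 8.854e-12)
zeta = 0.024998 V = 25.0 mV

25.0


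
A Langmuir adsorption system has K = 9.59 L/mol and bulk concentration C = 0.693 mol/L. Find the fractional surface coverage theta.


Langmuir isotherm: theta = K*C / (1 + K*C)
K*C = 9.59 * 0.693 = 6.64587
theta = 6.64587 / (1 + 6.64587) = 6.64587 / 7.64587
theta = 0.8692

0.8692


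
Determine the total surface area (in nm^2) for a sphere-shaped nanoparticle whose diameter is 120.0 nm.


Radius r = 120.0/2 = 60 nm
Surface area SA = 4 * pi * r^2
SA = 4 * pi * (60)^2
SA = 45238.93 nm^2

45238.93


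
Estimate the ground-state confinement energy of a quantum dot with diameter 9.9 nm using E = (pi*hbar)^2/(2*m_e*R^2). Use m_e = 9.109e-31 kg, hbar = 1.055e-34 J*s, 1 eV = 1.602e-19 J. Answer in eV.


Radius R = 9.9/2 = 4.95 nm = 4.95e-09 m
E = (pi * 1.055e-34)^2 / (2 * 9.109e-31 * (4.95e-09)^2)
E(J) = 2.4609e-21
E = E(J) / 1.602e-19 = 0.0154 eV

0.0154


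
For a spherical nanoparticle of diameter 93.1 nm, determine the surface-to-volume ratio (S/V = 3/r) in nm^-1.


Radius r = 93.1/2 = 46.55 nm
S/V = 3 / r = 3 / 46.55
S/V = 0.0644 nm^-1

0.0644


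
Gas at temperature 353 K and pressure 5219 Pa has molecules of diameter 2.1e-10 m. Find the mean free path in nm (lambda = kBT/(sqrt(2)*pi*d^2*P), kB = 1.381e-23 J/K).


Mean free path: lambda = kB*T / (sqrt(2) * pi * d^2 * P)
lambda = 1.381e-23 * 353 / (sqrt(2) * pi * (2.1e-10)^2 * 5219)
lambda = 4.76736e-06 m
lambda = 4767.36 nm

4767.36


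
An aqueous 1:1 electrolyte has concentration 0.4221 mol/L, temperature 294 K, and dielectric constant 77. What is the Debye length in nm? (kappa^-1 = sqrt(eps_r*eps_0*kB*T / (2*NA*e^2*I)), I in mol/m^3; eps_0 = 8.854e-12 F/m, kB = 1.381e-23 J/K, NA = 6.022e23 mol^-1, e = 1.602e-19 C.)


Ionic strength I = 0.4221 * 1^2 * 1000 = 422.1 mol/m^3
kappa^-1 = sqrt(77 * 8.854e-12 * 1.381e-23 * 294 / (2 * 6.022e23 * (1.602e-19)^2 * 422.1))
kappa^-1 = 0.461 nm

0.461


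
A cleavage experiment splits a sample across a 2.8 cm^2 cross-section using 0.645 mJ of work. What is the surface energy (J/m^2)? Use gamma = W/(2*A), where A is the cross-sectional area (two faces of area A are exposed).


Convert: A = 2.8 cm^2 = 0.00028 m^2, W = 0.645 mJ = 0.000645 J
Cleaving exposes two faces of area A, so total new surface = 2*A and gamma = W / (2*A)
gamma = 0.000645 / (2 * 0.00028)
gamma = 1.152 J/m^2

1.152


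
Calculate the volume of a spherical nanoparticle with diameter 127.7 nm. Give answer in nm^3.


Radius r = 127.7/2 = 63.85 nm
Volume V = (4/3) * pi * r^3
V = (4/3) * pi * (63.85)^3
V = 1090363.52 nm^3

1090363.52


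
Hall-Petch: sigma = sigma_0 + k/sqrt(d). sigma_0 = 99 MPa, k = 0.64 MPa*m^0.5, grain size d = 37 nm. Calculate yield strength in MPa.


d = 37 nm = 3.7e-08 m
sqrt(d) = 0.0001923538
Hall-Petch contribution = k / sqrt(d) = 0.64 / 0.0001923538 = 3327.2 MPa
sigma = sigma_0 + k/sqrt(d) = 99 + 3327.2 = 3426.2 MPa

3426.2


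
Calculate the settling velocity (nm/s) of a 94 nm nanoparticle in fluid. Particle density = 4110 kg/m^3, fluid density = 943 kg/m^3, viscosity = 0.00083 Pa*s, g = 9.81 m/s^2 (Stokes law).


Radius R = 94/2 nm = 4.7e-08 m
Density difference = 4110 - 943 = 3167 kg/m^3
v = 2 * R^2 * (rho_p - rho_f) * g / (9 * eta)
v = 2 * (4.7e-08)^2 * 3167 * 9.81 / (9 * 0.00083)
v = 1.83748e-08 m/s = 18.3748 nm/s

18.3748


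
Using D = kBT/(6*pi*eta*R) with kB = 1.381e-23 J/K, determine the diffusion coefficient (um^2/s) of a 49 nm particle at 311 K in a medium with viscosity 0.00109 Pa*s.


Radius R = 49/2 = 24.5 nm = 2.45e-08 m
D = kB*T / (6*pi*eta*R)
D = 1.381e-23 * 311 / (6 * pi * 0.00109 * 2.45e-08)
D = 8.53219e-12 m^2/s = 8.532 um^2/s

8.532


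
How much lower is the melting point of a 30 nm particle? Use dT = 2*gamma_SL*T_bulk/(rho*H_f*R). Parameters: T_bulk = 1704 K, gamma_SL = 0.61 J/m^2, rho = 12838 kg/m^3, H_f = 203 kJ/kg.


Radius R = 30/2 = 15 nm = 1.5e-08 m
Convert H_f = 203 kJ/kg = 203000 J/kg
dT = 2 * gamma_SL * T_bulk / (rho * H_f * R)
dT = 2 * 0.61 * 1704 / (12838 * 203000 * 1.5e-08)
dT = 53.2 K

53.2


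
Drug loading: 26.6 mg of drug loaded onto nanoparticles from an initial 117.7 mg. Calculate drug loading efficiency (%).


Drug loading efficiency = (drug loaded / drug initial) * 100
DLE = 26.6 / 117.7 * 100
DLE = 0.226 * 100
DLE = 22.6%

22.6


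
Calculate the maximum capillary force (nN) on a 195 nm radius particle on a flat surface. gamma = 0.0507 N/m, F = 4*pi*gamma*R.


Convert radius: R = 195 nm = 1.95e-07 m
F = 4 * pi * gamma * R
F = 4 * pi * 0.0507 * 1.95e-07
F = 1.24237e-07 N = 124.2374 nN

124.2374


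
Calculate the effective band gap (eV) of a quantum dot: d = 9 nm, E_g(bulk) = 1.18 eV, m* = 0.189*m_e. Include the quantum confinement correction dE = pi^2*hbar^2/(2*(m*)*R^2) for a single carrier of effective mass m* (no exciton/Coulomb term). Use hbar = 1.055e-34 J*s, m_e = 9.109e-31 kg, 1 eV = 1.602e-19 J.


Radius R = 9/2 nm = 4.5e-09 m
Confinement energy dE = pi^2 * hbar^2 / (2 * m_eff * m_e * R^2)
dE = pi^2 * (1.055e-34)^2 / (2 * 0.189 * 9.109e-31 * (4.5e-09)^2) J, divided by 1.602e-19 J/eV
dE = 0.0983 eV
Total band gap = E_g(bulk) + dE = 1.18 + 0.0983 = 1.2783 eV

1.2783


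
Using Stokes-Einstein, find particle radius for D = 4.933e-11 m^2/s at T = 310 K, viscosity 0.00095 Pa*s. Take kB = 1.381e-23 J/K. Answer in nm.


Stokes-Einstein: R = kB*T / (6*pi*eta*D)
R = 1.381e-23 * 310 / (6 * pi * 0.00095 * 4.933e-11)
R = 4.8464e-09 m = 4.85 nm

4.85


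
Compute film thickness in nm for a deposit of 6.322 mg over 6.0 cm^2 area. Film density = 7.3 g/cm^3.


Convert: m = 6.322 mg = 6.3220e-06 kg, A = 6.0 cm^2 = 6.0000e-04 m^2, rho = 7.3 g/cm^3 = 7300 kg/m^3
t = m / (A * rho)
t = 6.3220e-06 / (6.0000e-04 * 7300)
t = 1.4434e-06 m = 1443.4 nm

1443.4


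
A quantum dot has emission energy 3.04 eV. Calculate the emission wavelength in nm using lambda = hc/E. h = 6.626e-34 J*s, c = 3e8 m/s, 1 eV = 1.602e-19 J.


Convert energy: E = 3.04 eV = 3.04 * 1.602e-19 = 4.87008e-19 J
lambda = h*c / E = 6.626e-34 * 3e8 / 4.87008e-19
lambda = 4.08166e-07 m = 408.2 nm

408.2


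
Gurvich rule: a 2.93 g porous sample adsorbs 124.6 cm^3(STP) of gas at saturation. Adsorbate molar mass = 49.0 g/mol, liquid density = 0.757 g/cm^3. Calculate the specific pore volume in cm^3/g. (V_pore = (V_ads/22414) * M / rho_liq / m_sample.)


Moles adsorbed n = V_ads / 22414 = 124.6 / 22414 = 5.559026e-03 mol
Liquid volume V_liq = n * M / rho_liq = 5.559026e-03 * 49.0 / 0.757 = 0.35983 cm^3
Specific pore volume V_pore = V_liq / m_sample = 0.35983 / 2.93
V_pore = 0.1228 cm^3/g

0.1228


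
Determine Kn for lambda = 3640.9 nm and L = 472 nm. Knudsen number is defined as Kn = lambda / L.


Knudsen number Kn = lambda / L
Kn = 3640.9 / 472
Kn = 7.7138

7.7138


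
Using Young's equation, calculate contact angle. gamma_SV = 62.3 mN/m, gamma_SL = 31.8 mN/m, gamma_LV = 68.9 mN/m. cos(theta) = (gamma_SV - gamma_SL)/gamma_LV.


cos(theta) = (gamma_SV - gamma_SL) / gamma_LV
cos(theta) = (62.3 - 31.8) / 68.9
cos(theta) = 0.442671
theta = arccos(0.442671) = 63.73 degrees

63.73


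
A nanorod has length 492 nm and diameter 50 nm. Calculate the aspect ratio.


Aspect ratio AR = length / diameter
AR = 492 / 50
AR = 9.84

9.84


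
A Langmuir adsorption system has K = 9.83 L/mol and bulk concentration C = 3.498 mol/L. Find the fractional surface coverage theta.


Langmuir isotherm: theta = K*C / (1 + K*C)
K*C = 9.83 * 3.498 = 34.38534
theta = 34.38534 / (1 + 34.38534) = 34.38534 / 35.38534
theta = 0.9717

0.9717


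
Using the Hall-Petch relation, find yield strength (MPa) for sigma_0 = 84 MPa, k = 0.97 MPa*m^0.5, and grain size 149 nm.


d = 149 nm = 1.49e-07 m
sqrt(d) = 0.0003860052
Hall-Petch contribution = k / sqrt(d) = 0.97 / 0.0003860052 = 2512.9 MPa
sigma = sigma_0 + k/sqrt(d) = 84 + 2512.9 = 2596.9 MPa

2596.9


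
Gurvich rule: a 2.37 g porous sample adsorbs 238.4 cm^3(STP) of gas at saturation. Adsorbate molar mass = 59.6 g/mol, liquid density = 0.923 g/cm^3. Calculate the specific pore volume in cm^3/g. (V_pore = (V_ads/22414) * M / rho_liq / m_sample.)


Moles adsorbed n = V_ads / 22414 = 238.4 / 22414 = 1.063621e-02 mol
Liquid volume V_liq = n * M / rho_liq = 1.063621e-02 * 59.6 / 0.923 = 0.68680 cm^3
Specific pore volume V_pore = V_liq / m_sample = 0.68680 / 2.37
V_pore = 0.2898 cm^3/g

0.2898


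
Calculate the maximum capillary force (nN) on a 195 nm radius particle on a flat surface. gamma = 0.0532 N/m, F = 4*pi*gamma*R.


Convert radius: R = 195 nm = 1.95e-07 m
F = 4 * pi * gamma * R
F = 4 * pi * 0.0532 * 1.95e-07
F = 1.30364e-07 N = 130.3635 nN

130.3635


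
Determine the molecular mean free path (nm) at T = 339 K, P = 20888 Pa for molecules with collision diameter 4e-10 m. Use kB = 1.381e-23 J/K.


Mean free path: lambda = kB*T / (sqrt(2) * pi * d^2 * P)
lambda = 1.381e-23 * 339 / (sqrt(2) * pi * (4e-10)^2 * 20888)
lambda = 3.15291e-07 m
lambda = 315.29 nm

315.29


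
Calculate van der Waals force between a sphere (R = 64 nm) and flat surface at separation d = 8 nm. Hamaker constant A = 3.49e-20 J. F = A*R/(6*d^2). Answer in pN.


Convert to SI: R = 64 nm = 6.4e-08 m, d = 8 nm = 8e-09 m
F = A * R / (6 * d^2)
F = 3.49e-20 * 6.4e-08 / (6 * (8e-09)^2)
F = 5.81667e-12 N = 5.817 pN

5.817


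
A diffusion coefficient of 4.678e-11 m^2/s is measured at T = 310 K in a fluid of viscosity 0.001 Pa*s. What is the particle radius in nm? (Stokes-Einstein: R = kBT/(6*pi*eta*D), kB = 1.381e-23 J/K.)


Stokes-Einstein: R = kB*T / (6*pi*eta*D)
R = 1.381e-23 * 310 / (6 * pi * 0.001 * 4.678e-11)
R = 4.85505e-09 m = 4.86 nm

4.86


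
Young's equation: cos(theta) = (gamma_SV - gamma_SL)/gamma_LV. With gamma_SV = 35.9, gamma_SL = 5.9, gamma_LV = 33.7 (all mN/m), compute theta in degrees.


cos(theta) = (gamma_SV - gamma_SL) / gamma_LV
cos(theta) = (35.9 - 5.9) / 33.7
cos(theta) = 0.890208
theta = arccos(0.890208) = 27.1 degrees

27.1


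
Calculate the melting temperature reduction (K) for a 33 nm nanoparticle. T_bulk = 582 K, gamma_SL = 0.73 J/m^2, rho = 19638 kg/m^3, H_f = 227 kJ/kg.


Radius R = 33/2 = 16.5 nm = 1.65e-08 m
Convert H_f = 227 kJ/kg = 227000 J/kg
dT = 2 * gamma_SL * T_bulk / (rho * H_f * R)
dT = 2 * 0.73 * 582 / (19638 * 227000 * 1.65e-08)
dT = 11.6 K

11.6


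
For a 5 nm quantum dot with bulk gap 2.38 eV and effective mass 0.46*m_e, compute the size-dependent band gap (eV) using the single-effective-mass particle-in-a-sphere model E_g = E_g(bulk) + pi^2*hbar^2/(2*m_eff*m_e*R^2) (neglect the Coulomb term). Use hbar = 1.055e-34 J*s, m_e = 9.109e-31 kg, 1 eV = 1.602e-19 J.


Radius R = 5/2 nm = 2.5e-09 m
Confinement energy dE = pi^2 * hbar^2 / (2 * m_eff * m_e * R^2)
dE = pi^2 * (1.055e-34)^2 / (2 * 0.46 * 9.109e-31 * (2.5e-09)^2) J, divided by 1.602e-19 J/eV
dE = 0.1309 eV
Total band gap = E_g(bulk) + dE = 2.38 + 0.1309 = 2.5109 eV

2.5109


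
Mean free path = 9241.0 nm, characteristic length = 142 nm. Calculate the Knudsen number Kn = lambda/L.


Knudsen number Kn = lambda / L
Kn = 9241.0 / 142
Kn = 65.0775

65.0775


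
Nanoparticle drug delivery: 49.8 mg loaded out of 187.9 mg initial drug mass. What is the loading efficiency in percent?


Drug loading efficiency = (drug loaded / drug initial) * 100
DLE = 49.8 / 187.9 * 100
DLE = 0.265 * 100
DLE = 26.5%

26.5


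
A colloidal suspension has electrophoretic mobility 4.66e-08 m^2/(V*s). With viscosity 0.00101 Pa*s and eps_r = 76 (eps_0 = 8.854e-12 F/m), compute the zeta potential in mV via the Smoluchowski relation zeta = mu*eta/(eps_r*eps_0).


Smoluchowski equation: zeta = mu * eta / (eps_r * eps_0)
zeta = 4.66e-08 * 0.00101 / (76 * 8.854e-12)
zeta = 0.069945 V = 69.94 mV

69.94


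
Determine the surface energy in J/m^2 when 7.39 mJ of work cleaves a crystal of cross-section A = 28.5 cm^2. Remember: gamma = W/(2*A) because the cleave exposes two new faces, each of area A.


Convert: A = 28.5 cm^2 = 0.00285 m^2, W = 7.39 mJ = 0.00739 J
Cleaving exposes two faces of area A, so total new surface = 2*A and gamma = W / (2*A)
gamma = 0.00739 / (2 * 0.00285)
gamma = 1.296 J/m^2

1.296


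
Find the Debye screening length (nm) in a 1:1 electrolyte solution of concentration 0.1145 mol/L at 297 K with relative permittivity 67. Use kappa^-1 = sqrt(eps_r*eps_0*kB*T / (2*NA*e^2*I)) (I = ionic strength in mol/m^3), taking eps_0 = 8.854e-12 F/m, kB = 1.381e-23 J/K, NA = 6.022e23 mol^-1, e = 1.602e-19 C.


Ionic strength I = 0.1145 * 1^2 * 1000 = 114.5 mol/m^3
kappa^-1 = sqrt(67 * 8.854e-12 * 1.381e-23 * 297 / (2 * 6.022e23 * (1.602e-19)^2 * 114.5))
kappa^-1 = 0.829 nm

0.829


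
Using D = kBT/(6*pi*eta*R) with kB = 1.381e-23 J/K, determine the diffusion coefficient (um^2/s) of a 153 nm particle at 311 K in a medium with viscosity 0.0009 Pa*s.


Radius R = 153/2 = 76.5 nm = 7.65e-08 m
D = kB*T / (6*pi*eta*R)
D = 1.381e-23 * 311 / (6 * pi * 0.0009 * 7.65e-08)
D = 3.3094e-12 m^2/s = 3.309 um^2/s

3.309
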